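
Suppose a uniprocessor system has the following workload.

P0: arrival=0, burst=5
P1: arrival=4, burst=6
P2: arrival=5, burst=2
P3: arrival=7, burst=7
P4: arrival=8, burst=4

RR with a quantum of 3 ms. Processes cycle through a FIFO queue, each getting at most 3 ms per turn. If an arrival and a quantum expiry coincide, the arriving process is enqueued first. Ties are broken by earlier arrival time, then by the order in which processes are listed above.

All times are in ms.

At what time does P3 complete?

24

Gantt: | P0 0-5 | P1 5-8 | P2 8-10 | P3 10-13 | P4 13-16 | P1 16-19 | P3 19-22 | P4 22-23 | P3 23-24 |
Completion: P0=5  P1=19  P2=10  P3=24  P4=23
Turnaround (C−A): P0=5  P1=15  P2=5  P3=17  P4=15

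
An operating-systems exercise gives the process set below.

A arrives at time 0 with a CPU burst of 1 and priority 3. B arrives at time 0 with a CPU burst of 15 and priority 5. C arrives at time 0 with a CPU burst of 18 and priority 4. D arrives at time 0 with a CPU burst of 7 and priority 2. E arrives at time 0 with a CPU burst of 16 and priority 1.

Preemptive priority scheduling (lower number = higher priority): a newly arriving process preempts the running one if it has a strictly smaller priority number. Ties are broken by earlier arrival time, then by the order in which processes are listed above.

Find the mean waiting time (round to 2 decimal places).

21.00

Timeline: | E 0-16 | D 16-23 | A 23-24 | C 24-42 | B 42-57 |
Completion: A=24  B=57  C=42  D=23  E=16
Turnaround (C−A): A=24  B=57  C=42  D=23  E=16
Waiting times: A=23, B=42, C=24, D=16, E=0
Average waiting = (23+42+24+16+0) / 5 = 105/5 = 21.00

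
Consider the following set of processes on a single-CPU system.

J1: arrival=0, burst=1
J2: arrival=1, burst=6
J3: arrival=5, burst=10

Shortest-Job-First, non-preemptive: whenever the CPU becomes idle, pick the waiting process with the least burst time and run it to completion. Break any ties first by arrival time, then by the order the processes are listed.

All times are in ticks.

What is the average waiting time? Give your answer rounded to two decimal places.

Gantt: | J1 0-1 | J2 1-7 | J3 7-17 |
Completion: J1=1  J2=7  J3=17
Turnaround (C−A): J1=1  J2=6  J3=12
Waiting times: J1=0, J2=0, J3=2
Average waiting = (0+0+2) / 3 = 2/3 = 0.67

0.67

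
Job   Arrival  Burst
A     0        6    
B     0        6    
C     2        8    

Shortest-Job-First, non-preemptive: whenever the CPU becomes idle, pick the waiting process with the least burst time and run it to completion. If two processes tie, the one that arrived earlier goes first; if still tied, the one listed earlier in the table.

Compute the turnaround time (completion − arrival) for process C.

Schedule: | A 0-6 | B 6-12 | C 12-20 |
Completion: A=6  B=12  C=20
Turnaround (C−A): A=6  B=12  C=18
Turnaround(C) = completion − arrival = 20 − 2 = 18

18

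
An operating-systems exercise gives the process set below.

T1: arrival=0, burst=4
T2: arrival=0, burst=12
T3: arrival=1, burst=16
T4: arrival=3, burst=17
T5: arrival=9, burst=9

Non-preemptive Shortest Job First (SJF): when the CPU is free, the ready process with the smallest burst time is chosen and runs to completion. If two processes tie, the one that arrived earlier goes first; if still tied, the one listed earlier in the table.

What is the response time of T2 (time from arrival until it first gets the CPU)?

4

Gantt: | T1 0-4 | T2 4-16 | T5 16-25 | T3 25-41 | T4 41-58 |
Completion: T1=4  T2=16  T3=41  T4=58  T5=25
Response(T2) = first start − arrival = 4 − 0 = 4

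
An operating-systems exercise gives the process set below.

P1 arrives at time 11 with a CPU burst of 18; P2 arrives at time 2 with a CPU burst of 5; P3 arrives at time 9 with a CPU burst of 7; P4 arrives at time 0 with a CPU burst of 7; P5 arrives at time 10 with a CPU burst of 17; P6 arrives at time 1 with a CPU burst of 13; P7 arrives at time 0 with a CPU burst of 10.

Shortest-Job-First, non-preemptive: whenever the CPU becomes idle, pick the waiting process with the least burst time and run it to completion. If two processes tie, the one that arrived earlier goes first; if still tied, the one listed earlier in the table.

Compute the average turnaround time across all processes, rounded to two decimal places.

Gantt: | P4 0-7 | P2 7-12 | P3 12-19 | P7 19-29 | P6 29-42 | P5 42-59 | P1 59-77 |
Completion: P1=77  P2=12  P3=19  P4=7  P5=59  P6=42  P7=29
Turnaround (C−A): P1=66  P2=10  P3=10  P4=7  P5=49  P6=41  P7=29
Turnaround times: P1=66, P2=10, P3=10, P4=7, P5=49, P6=41, P7=29
Average turnaround = (66+10+10+7+49+41+29) / 7 = 212/7 = 30.29

30.29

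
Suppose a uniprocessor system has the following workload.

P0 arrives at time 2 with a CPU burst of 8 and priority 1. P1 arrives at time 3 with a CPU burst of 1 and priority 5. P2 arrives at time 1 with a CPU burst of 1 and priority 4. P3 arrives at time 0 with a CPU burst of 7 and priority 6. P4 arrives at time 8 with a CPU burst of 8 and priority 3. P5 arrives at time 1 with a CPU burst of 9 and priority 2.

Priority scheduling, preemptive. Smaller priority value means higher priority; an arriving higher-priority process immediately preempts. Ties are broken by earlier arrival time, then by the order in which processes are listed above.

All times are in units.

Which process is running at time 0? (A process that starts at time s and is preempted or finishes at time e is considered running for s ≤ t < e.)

Timeline: | P3 0-1 | P5 1-2 | P0 2-10 | P5 10-18 | P4 18-26 | P2 26-27 | P1 27-28 | P3 28-34 |
Completion: P0=10  P1=28  P2=27  P3=34  P4=26  P5=18
Turnaround (C−A): P0=8  P1=25  P2=26  P3=34  P4=18  P5=17

P3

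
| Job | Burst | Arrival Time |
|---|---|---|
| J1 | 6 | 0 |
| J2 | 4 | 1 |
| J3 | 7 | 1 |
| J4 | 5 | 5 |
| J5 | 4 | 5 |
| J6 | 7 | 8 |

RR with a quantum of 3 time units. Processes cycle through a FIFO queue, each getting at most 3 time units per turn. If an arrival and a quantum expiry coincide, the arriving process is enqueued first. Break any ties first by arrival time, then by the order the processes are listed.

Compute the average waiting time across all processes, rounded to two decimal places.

Gantt: | J1 0-3 | J2 3-6 | J3 6-9 | J1 9-12 | J4 12-15 | J5 15-18 | J2 18-19 | J6 19-22 | J3 22-25 | J4 25-27 | J5 27-28 | J6 28-31 | J3 31-32 | J6 32-33 |
Completion: J1=12  J2=19  J3=32  J4=27  J5=28  J6=33
Waiting times: J1=6, J2=14, J3=24, J4=17, J5=19, J6=18
Average waiting = (6+14+24+17+19+18) / 6 = 98/6 = 16.33

16.33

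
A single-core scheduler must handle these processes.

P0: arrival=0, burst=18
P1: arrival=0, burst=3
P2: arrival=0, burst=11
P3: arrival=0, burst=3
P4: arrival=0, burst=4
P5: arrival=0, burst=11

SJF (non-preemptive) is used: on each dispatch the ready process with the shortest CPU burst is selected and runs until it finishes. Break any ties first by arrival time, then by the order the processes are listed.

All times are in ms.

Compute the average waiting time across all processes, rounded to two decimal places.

Schedule: | P1 0-3 | P3 3-6 | P4 6-10 | P2 10-21 | P5 21-32 | P0 32-50 |
Completion: P0=50  P1=3  P2=21  P3=6  P4=10  P5=32
Turnaround (C−A): P0=50  P1=3  P2=21  P3=6  P4=10  P5=32
Waiting times: P0=32, P1=0, P2=10, P3=3, P4=6, P5=21
Average waiting = (32+0+10+3+6+21) / 6 = 72/6 = 12.00

12.00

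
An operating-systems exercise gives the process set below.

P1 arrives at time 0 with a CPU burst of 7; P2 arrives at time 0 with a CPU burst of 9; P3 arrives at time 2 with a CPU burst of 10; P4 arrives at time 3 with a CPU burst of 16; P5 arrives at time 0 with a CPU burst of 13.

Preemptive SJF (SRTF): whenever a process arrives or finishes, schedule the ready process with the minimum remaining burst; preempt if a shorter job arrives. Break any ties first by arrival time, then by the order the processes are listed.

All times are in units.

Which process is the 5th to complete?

P4

Gantt: | P1 0-7 | P2 7-16 | P3 16-26 | P5 26-39 | P4 39-55 |
Completion: P1=7  P2=16  P3=26  P4=55  P5=39
Turnaround (C−A): P1=7  P2=16  P3=24  P4=52  P5=39
Finish order: P1 → P2 → P3 → P5 → P4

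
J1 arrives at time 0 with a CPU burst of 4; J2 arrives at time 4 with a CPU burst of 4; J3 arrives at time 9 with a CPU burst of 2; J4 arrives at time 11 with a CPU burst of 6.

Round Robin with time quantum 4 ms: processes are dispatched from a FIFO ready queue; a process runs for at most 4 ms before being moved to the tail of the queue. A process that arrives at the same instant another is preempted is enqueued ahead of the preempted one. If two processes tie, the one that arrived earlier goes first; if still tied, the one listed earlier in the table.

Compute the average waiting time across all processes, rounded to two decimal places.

0.00

Timeline: | J1 0-4 | J2 4-8 | idle 8-9 | J3 9-11 | J4 11-17 |
Completion: J1=4  J2=8  J3=11  J4=17
Waiting times: J1=0, J2=0, J3=0, J4=0
Average waiting = (0+0+0+0) / 4 = 0/4 = 0.00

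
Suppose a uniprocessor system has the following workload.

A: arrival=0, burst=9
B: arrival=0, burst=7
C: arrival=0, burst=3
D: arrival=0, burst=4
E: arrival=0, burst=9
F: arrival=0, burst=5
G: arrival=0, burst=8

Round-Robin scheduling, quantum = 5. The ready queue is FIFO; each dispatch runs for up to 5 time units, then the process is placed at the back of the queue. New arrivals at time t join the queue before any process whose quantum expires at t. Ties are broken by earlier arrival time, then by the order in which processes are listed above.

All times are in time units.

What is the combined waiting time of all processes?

173

Timeline: | A 0-5 | B 5-10 | C 10-13 | D 13-17 | E 17-22 | F 22-27 | G 27-32 | A 32-36 | B 36-38 | E 38-42 | G 42-45 |
Completion: A=36  B=38  C=13  D=17  E=42  F=27  G=45
Turnaround (C−A): A=36  B=38  C=13  D=17  E=42  F=27  G=45
Waiting = turnaround − burst: A=27, B=31, C=10, D=13, E=33, F=22, G=37
Total waiting = 27 + 31 + 10 + 13 + 33 + 22 + 37 = 173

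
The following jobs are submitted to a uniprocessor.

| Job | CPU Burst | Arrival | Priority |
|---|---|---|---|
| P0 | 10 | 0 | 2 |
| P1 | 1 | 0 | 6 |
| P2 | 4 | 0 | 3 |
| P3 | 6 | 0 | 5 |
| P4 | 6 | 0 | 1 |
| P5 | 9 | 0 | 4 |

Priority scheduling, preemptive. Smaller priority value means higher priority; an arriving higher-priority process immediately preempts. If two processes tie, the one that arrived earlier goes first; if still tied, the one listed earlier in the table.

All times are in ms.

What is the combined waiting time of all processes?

Schedule: | P4 0-6 | P0 6-16 | P2 16-20 | P5 20-29 | P3 29-35 | P1 35-36 |
Completion: P0=16  P1=36  P2=20  P3=35  P4=6  P5=29
Turnaround (C−A): P0=16  P1=36  P2=20  P3=35  P4=6  P5=29
Waiting = turnaround − burst: P0=6, P1=35, P2=16, P3=29, P4=0, P5=20
Total waiting = 6 + 35 + 16 + 29 + 0 + 20 = 106

106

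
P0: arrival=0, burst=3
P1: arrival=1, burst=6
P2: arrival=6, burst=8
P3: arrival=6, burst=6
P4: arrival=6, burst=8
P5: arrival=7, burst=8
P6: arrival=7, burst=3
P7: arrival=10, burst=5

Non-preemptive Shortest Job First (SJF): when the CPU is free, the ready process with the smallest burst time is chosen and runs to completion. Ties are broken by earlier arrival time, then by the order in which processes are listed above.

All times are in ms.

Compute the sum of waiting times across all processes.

91

Schedule: | P0 0-3 | P1 3-9 | P6 9-12 | P7 12-17 | P3 17-23 | P2 23-31 | P4 31-39 | P5 39-47 |
Completion: P0=3  P1=9  P2=31  P3=23  P4=39  P5=47  P6=12  P7=17
Turnaround (C−A): P0=3  P1=8  P2=25  P3=17  P4=33  P5=40  P6=5  P7=7
Waiting = turnaround − burst: P0=0, P1=2, P2=17, P3=11, P4=25, P5=32, P6=2, P7=2
Total waiting = 0 + 2 + 17 + 11 + 25 + 32 + 2 + 2 = 91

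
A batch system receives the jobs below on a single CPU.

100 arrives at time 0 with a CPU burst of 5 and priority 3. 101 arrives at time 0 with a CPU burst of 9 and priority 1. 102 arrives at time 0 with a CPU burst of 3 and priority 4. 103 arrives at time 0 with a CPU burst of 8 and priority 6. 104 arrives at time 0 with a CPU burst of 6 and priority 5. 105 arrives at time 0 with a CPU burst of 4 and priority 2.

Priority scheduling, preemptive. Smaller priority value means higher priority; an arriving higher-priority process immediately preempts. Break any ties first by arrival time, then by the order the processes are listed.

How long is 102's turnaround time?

Timeline: | 101 0-9 | 105 9-13 | 100 13-18 | 102 18-21 | 104 21-27 | 103 27-35 |
Completion: 100=18  101=9  102=21  103=35  104=27  105=13
Turnaround (C−A): 100=18  101=9  102=21  103=35  104=27  105=13
Turnaround(102) = completion − arrival = 21 − 0 = 21

21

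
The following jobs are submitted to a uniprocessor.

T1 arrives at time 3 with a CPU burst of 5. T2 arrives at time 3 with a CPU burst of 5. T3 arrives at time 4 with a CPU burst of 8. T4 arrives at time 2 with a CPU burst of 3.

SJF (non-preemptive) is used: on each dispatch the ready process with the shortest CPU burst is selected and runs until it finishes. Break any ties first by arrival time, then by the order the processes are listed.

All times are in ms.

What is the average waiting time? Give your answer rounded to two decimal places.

Schedule: | idle 0-2 | T4 2-5 | T1 5-10 | T2 10-15 | T3 15-23 |
Completion: T1=10  T2=15  T3=23  T4=5
Waiting times: T1=2, T2=7, T3=11, T4=0
Average waiting = (2+7+11+0) / 4 = 20/4 = 5.00

5.00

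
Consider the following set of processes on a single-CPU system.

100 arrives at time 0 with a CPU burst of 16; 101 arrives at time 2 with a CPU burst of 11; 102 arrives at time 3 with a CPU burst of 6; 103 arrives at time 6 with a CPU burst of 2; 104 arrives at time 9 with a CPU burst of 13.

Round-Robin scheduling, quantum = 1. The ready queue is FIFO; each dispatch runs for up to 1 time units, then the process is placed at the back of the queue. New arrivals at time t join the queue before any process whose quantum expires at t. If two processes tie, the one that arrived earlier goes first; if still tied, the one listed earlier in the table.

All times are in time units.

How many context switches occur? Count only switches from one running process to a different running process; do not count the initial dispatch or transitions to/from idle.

Timeline: | 100 0-2 | 101 2-3 | 100 3-4 | 102 4-5 | 101 5-6 | 100 6-7 | 102 7-8 | 103 8-9 | 101 9-10 | 100 10-11 | 102 11-12 | 104 12-13 | 103 13-14 | 101 14-15 | 100 15-16 | 102 16-17 | 104 17-18 | 101 18-19 | 100 19-20 | 102 20-21 | 104 21-22 | 101 22-23 | 100 23-24 | 102 24-25 | 104 25-26 | 101 26-27 | 100 27-28 | 104 28-29 | 101 29-30 | 100 30-31 | 104 31-32 | 101 32-33 | 100 33-34 | 104 34-35 | 101 35-36 | 100 36-37 | 104 37-38 | 101 38-39 | 100 39-40 | 104 40-41 | 100 41-42 | 104 42-43 | 100 43-44 | 104 44-45 | 100 45-46 | 104 46-48 |
Completion: 100=46  101=39  102=25  103=14  104=48
Turnaround (C−A): 100=46  101=37  102=22  103=8  104=39

45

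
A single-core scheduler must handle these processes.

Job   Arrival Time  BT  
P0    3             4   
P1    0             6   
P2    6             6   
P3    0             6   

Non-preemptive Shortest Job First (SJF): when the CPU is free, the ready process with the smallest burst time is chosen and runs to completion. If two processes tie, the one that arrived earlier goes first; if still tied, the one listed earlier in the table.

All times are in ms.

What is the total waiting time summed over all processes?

23

Schedule: | P1 0-6 | P0 6-10 | P3 10-16 | P2 16-22 |
Completion: P0=10  P1=6  P2=22  P3=16
Turnaround (C−A): P0=7  P1=6  P2=16  P3=16
Waiting = turnaround − burst: P0=3, P1=0, P2=10, P3=10
Total waiting = 3 + 0 + 10 + 10 = 23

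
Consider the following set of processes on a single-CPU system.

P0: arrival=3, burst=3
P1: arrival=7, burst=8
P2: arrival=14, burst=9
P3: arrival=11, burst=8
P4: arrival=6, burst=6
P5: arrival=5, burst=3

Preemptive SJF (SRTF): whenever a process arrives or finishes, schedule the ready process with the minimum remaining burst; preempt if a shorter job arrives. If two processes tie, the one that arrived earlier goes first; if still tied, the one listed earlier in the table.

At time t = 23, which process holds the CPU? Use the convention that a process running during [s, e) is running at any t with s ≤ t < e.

Timeline: | idle 0-3 | P0 3-6 | P5 6-9 | P4 9-15 | P1 15-23 | P3 23-31 | P2 31-40 |
Completion: P0=6  P1=23  P2=40  P3=31  P4=15  P5=9
Turnaround (C−A): P0=3  P1=16  P2=26  P3=20  P4=9  P5=4

P3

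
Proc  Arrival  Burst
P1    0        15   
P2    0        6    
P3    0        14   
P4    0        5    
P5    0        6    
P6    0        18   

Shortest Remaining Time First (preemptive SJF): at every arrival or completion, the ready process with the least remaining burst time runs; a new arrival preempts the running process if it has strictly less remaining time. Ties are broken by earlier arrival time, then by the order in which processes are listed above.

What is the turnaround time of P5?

17

Timeline: | P4 0-5 | P2 5-11 | P5 11-17 | P3 17-31 | P1 31-46 | P6 46-64 |
Completion: P1=46  P2=11  P3=31  P4=5  P5=17  P6=64
Turnaround (C−A): P1=46  P2=11  P3=31  P4=5  P5=17  P6=64
Turnaround(P5) = completion − arrival = 17 − 0 = 17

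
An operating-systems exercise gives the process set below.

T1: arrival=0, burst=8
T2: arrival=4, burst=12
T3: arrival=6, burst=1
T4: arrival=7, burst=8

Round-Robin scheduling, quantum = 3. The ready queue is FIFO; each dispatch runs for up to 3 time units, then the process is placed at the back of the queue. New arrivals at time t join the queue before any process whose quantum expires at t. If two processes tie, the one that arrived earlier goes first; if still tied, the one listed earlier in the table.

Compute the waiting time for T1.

Gantt: | T1 0-6 | T2 6-9 | T3 9-10 | T1 10-12 | T4 12-15 | T2 15-18 | T4 18-21 | T2 21-24 | T4 24-26 | T2 26-29 |
Completion: T1=12  T2=29  T3=10  T4=26
Turnaround (C−A): T1=12  T2=25  T3=4  T4=19
Waiting(T1) = turnaround − burst = 12 − 8 = 4

4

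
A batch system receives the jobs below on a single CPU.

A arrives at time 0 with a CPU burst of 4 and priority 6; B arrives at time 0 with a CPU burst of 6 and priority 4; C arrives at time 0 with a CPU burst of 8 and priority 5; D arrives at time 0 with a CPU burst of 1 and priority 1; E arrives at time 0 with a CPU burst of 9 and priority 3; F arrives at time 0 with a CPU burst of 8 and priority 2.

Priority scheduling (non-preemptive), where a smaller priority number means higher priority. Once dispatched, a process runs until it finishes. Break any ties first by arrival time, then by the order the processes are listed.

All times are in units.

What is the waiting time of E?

Gantt: | D 0-1 | F 1-9 | E 9-18 | B 18-24 | C 24-32 | A 32-36 |
Completion: A=36  B=24  C=32  D=1  E=18  F=9
Turnaround (C−A): A=36  B=24  C=32  D=1  E=18  F=9
Waiting(E) = turnaround − burst = 18 − 9 = 9

9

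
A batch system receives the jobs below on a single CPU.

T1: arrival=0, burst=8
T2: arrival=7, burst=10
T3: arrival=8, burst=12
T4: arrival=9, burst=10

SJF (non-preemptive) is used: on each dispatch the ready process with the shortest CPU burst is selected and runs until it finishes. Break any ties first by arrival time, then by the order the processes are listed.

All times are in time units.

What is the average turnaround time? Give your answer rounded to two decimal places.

17.50

Gantt: | T1 0-8 | T2 8-18 | T4 18-28 | T3 28-40 |
Completion: T1=8  T2=18  T3=40  T4=28
Turnaround (C−A): T1=8  T2=11  T3=32  T4=19
Turnaround times: T1=8, T2=11, T3=32, T4=19
Average turnaround = (8+11+32+19) / 4 = 70/4 = 17.50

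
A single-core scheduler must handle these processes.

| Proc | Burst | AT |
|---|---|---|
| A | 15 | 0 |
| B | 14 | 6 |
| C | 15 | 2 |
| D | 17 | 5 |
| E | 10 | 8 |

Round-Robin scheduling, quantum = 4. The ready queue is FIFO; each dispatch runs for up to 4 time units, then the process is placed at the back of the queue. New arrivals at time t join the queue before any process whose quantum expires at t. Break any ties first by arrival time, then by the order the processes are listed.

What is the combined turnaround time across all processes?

296

Schedule: | A 0-4 | C 4-8 | A 8-12 | D 12-16 | B 16-20 | E 20-24 | C 24-28 | A 28-32 | D 32-36 | B 36-40 | E 40-44 | C 44-48 | A 48-51 | D 51-55 | B 55-59 | E 59-61 | C 61-64 | D 64-68 | B 68-70 | D 70-71 |
Completion: A=51  B=70  C=64  D=71  E=61
Turnaround = completion − arrival: A=51, B=64, C=62, D=66, E=53
Total turnaround = 51 + 64 + 62 + 66 + 53 = 296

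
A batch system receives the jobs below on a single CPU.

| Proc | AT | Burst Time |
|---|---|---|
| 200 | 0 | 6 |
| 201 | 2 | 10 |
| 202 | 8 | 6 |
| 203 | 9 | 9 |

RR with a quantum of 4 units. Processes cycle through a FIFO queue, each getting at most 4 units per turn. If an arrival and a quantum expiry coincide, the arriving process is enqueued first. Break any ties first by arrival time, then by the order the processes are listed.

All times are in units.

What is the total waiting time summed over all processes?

41

Timeline: | 200 0-4 | 201 4-8 | 200 8-10 | 202 10-14 | 201 14-18 | 203 18-22 | 202 22-24 | 201 24-26 | 203 26-31 |
Completion: 200=10  201=26  202=24  203=31
Turnaround (C−A): 200=10  201=24  202=16  203=22
Waiting = turnaround − burst: 200=4, 201=14, 202=10, 203=13
Total waiting = 4 + 14 + 10 + 13 = 41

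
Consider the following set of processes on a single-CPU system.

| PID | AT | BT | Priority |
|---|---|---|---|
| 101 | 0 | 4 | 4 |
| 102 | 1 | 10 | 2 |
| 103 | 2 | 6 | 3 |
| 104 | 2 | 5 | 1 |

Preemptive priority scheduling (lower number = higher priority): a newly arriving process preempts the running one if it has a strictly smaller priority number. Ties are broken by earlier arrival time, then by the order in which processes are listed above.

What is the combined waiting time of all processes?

Schedule: | 101 0-1 | 102 1-2 | 104 2-7 | 102 7-16 | 103 16-22 | 101 22-25 |
Completion: 101=25  102=16  103=22  104=7
Turnaround (C−A): 101=25  102=15  103=20  104=5
Waiting = turnaround − burst: 101=21, 102=5, 103=14, 104=0
Total waiting = 21 + 5 + 14 + 0 = 40

40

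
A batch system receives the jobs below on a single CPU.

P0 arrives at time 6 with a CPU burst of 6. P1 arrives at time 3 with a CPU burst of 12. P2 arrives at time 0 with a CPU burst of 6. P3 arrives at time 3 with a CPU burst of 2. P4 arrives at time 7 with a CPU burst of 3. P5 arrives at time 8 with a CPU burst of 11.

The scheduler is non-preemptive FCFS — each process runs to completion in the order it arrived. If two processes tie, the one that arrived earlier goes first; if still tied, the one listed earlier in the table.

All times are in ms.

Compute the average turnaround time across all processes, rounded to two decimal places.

18.67

Schedule: | P2 0-6 | P1 6-18 | P3 18-20 | P0 20-26 | P4 26-29 | P5 29-40 |
Completion: P0=26  P1=18  P2=6  P3=20  P4=29  P5=40
Turnaround (C−A): P0=20  P1=15  P2=6  P3=17  P4=22  P5=32
Turnaround times: P0=20, P1=15, P2=6, P3=17, P4=22, P5=32
Average turnaround = (20+15+6+17+22+32) / 6 = 112/6 = 18.67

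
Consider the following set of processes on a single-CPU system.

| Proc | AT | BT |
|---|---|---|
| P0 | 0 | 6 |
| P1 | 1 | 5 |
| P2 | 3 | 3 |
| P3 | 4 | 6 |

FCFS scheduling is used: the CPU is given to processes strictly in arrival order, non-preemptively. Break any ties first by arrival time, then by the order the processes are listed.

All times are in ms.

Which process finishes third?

Gantt: | P0 0-6 | P1 6-11 | P2 11-14 | P3 14-20 |
Completion: P0=6  P1=11  P2=14  P3=20
Turnaround (C−A): P0=6  P1=10  P2=11  P3=16
Finish order: P0 → P1 → P2 → P3

P2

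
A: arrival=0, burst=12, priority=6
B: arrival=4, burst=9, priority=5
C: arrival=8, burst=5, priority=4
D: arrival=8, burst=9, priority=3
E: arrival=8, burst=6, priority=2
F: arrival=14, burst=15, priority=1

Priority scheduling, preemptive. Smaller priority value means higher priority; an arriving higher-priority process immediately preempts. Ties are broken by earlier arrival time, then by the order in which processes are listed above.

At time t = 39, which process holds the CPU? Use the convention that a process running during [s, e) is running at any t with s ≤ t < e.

Gantt: | A 0-4 | B 4-8 | E 8-14 | F 14-29 | D 29-38 | C 38-43 | B 43-48 | A 48-56 |
Completion: A=56  B=48  C=43  D=38  E=14  F=29

C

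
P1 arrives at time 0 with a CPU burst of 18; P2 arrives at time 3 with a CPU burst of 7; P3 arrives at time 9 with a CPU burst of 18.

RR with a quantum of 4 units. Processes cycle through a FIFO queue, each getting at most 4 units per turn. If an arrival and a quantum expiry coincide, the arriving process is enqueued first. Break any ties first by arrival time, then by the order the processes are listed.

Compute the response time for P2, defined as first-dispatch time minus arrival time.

Gantt: | P1 0-4 | P2 4-8 | P1 8-12 | P2 12-15 | P3 15-19 | P1 19-23 | P3 23-27 | P1 27-31 | P3 31-35 | P1 35-37 | P3 37-43 |
Completion: P1=37  P2=15  P3=43
Turnaround (C−A): P1=37  P2=12  P3=34
Response(P2) = first start − arrival = 4 − 3 = 1

1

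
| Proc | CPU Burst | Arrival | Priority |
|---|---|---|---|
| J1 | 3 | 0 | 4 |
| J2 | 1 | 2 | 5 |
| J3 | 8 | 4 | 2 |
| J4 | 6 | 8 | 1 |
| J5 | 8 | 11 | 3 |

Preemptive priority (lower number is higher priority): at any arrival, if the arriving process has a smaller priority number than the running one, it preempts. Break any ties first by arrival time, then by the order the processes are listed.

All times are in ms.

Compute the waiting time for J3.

6

Gantt: | J1 0-3 | J2 3-4 | J3 4-8 | J4 8-14 | J3 14-18 | J5 18-26 |
Completion: J1=3  J2=4  J3=18  J4=14  J5=26
Waiting(J3) = turnaround − burst = 14 − 8 = 6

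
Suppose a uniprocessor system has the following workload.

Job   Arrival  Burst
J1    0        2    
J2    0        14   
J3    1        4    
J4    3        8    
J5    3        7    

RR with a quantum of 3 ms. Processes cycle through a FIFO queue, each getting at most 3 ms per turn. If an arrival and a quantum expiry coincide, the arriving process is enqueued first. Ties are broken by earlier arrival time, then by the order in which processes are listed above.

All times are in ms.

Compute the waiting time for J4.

Timeline: | J1 0-2 | J2 2-5 | J3 5-8 | J4 8-11 | J5 11-14 | J2 14-17 | J3 17-18 | J4 18-21 | J5 21-24 | J2 24-27 | J4 27-29 | J5 29-30 | J2 30-35 |
Completion: J1=2  J2=35  J3=18  J4=29  J5=30
Waiting(J4) = turnaround − burst = 26 − 8 = 18

18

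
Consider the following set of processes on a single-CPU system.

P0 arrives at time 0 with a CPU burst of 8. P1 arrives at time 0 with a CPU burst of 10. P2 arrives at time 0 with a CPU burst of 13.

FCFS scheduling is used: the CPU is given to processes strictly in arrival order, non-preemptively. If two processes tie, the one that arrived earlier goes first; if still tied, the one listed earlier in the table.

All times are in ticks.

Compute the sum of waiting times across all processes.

26

Gantt: | P0 0-8 | P1 8-18 | P2 18-31 |
Completion: P0=8  P1=18  P2=31
Turnaround (C−A): P0=8  P1=18  P2=31
Waiting = turnaround − burst: P0=0, P1=8, P2=18
Total waiting = 0 + 8 + 18 = 26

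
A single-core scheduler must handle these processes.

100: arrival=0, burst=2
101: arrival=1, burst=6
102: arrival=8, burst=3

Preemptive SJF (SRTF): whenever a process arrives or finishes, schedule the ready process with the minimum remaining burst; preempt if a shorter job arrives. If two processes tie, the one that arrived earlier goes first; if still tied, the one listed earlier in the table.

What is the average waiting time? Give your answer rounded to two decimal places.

Timeline: | 100 0-2 | 101 2-8 | 102 8-11 |
Completion: 100=2  101=8  102=11
Waiting times: 100=0, 101=1, 102=0
Average waiting = (0+1+0) / 3 = 1/3 = 0.33

0.33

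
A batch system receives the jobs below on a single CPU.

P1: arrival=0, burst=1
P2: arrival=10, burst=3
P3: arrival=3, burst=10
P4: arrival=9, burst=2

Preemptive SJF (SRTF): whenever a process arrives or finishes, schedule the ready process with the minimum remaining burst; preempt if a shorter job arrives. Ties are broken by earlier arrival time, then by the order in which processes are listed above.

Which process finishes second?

Timeline: | P1 0-1 | idle 1-3 | P3 3-9 | P4 9-11 | P2 11-14 | P3 14-18 |
Completion: P1=1  P2=14  P3=18  P4=11
Finish order: P1 → P4 → P2 → P3

P4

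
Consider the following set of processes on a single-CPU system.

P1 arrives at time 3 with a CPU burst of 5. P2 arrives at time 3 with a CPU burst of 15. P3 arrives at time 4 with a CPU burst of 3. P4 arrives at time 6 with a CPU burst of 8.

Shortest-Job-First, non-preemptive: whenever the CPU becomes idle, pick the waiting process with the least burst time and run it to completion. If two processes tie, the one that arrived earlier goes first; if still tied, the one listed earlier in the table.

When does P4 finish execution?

19

Gantt: | idle 0-3 | P1 3-8 | P3 8-11 | P4 11-19 | P2 19-34 |
Completion: P1=8  P2=34  P3=11  P4=19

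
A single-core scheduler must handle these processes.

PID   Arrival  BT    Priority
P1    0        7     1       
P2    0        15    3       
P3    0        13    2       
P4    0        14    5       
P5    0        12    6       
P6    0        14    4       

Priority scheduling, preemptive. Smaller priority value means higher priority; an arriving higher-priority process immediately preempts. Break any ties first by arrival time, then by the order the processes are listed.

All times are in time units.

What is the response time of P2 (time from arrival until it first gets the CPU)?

20

Schedule: | P1 0-7 | P3 7-20 | P2 20-35 | P6 35-49 | P4 49-63 | P5 63-75 |
Completion: P1=7  P2=35  P3=20  P4=63  P5=75  P6=49
Response(P2) = first start − arrival = 20 − 0 = 20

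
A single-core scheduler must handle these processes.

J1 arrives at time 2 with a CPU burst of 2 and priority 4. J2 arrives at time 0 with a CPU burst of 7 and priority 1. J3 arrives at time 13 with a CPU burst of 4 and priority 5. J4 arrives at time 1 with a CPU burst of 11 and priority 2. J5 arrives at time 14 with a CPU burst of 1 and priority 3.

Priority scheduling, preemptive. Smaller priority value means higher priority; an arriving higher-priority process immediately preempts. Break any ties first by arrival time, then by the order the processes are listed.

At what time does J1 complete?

Gantt: | J2 0-7 | J4 7-18 | J5 18-19 | J1 19-21 | J3 21-25 |
Completion: J1=21  J2=7  J3=25  J4=18  J5=19
Turnaround (C−A): J1=19  J2=7  J3=12  J4=17  J5=5

21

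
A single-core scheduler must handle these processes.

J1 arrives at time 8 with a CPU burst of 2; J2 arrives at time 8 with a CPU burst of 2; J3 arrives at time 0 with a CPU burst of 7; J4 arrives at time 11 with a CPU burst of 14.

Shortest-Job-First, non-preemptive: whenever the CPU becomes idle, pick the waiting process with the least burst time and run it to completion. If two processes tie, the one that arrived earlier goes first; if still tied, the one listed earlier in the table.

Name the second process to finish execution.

J1

Gantt: | J3 0-7 | idle 7-8 | J1 8-10 | J2 10-12 | J4 12-26 |
Completion: J1=10  J2=12  J3=7  J4=26
Turnaround (C−A): J1=2  J2=4  J3=7  J4=15
Finish order: J3 → J1 → J2 → J4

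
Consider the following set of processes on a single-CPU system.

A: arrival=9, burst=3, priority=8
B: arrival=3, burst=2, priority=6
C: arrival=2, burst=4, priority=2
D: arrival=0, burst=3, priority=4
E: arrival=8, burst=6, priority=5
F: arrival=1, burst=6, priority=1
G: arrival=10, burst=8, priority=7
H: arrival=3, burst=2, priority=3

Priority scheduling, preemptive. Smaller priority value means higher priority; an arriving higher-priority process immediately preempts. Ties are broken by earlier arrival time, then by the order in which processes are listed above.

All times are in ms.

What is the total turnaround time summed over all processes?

Gantt: | D 0-1 | F 1-7 | C 7-11 | H 11-13 | D 13-15 | E 15-21 | B 21-23 | G 23-31 | A 31-34 |
Completion: A=34  B=23  C=11  D=15  E=21  F=7  G=31  H=13
Turnaround = completion − arrival: A=25, B=20, C=9, D=15, E=13, F=6, G=21, H=10
Total turnaround = 25 + 20 + 9 + 15 + 13 + 6 + 21 + 10 = 119

119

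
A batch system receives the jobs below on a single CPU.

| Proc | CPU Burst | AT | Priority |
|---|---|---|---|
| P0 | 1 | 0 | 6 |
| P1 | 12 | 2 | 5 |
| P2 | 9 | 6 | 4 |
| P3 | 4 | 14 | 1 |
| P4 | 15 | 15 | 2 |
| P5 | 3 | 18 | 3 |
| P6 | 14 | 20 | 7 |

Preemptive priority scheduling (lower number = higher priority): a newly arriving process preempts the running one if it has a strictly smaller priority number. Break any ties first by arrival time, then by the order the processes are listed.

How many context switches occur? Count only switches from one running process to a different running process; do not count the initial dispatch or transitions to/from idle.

Gantt: | P0 0-1 | idle 1-2 | P1 2-6 | P2 6-14 | P3 14-18 | P4 18-33 | P5 33-36 | P2 36-37 | P1 37-45 | P6 45-59 |
Completion: P0=1  P1=45  P2=37  P3=18  P4=33  P5=36  P6=59
Turnaround (C−A): P0=1  P1=43  P2=31  P3=4  P4=18  P5=18  P6=39

7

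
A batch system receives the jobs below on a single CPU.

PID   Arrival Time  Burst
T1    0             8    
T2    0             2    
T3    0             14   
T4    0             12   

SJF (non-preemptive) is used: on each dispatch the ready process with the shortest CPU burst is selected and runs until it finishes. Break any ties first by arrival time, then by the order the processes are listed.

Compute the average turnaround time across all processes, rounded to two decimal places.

17.50

Timeline: | T2 0-2 | T1 2-10 | T4 10-22 | T3 22-36 |
Completion: T1=10  T2=2  T3=36  T4=22
Turnaround (C−A): T1=10  T2=2  T3=36  T4=22
Turnaround times: T1=10, T2=2, T3=36, T4=22
Average turnaround = (10+2+36+22) / 4 = 70/4 = 17.50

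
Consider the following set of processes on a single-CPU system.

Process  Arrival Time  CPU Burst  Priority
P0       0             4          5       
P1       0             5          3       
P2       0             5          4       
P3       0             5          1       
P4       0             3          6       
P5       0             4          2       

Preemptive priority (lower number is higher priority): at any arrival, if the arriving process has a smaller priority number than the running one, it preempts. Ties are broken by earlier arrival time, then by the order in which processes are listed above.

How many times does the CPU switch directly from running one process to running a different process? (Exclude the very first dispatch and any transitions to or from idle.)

5

Schedule: | P3 0-5 | P5 5-9 | P1 9-14 | P2 14-19 | P0 19-23 | P4 23-26 |
Completion: P0=23  P1=14  P2=19  P3=5  P4=26  P5=9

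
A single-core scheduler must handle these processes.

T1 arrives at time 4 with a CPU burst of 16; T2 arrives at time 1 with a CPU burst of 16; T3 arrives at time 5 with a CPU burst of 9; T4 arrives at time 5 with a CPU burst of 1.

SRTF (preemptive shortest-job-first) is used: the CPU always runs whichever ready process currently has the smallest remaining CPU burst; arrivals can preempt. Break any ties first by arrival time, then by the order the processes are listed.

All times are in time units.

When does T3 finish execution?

15

Gantt: | idle 0-1 | T2 1-5 | T4 5-6 | T3 6-15 | T2 15-27 | T1 27-43 |
Completion: T1=43  T2=27  T3=15  T4=6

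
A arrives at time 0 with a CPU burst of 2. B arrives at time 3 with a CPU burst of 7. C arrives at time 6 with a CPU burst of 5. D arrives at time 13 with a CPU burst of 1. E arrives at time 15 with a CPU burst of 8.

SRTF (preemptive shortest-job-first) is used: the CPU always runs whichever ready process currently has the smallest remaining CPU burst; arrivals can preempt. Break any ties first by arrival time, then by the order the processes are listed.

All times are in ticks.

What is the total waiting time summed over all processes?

Schedule: | A 0-2 | idle 2-3 | B 3-10 | C 10-13 | D 13-14 | C 14-16 | E 16-24 |
Completion: A=2  B=10  C=16  D=14  E=24
Waiting = turnaround − burst: A=0, B=0, C=5, D=0, E=1
Total waiting = 0 + 0 + 5 + 0 + 1 = 6

6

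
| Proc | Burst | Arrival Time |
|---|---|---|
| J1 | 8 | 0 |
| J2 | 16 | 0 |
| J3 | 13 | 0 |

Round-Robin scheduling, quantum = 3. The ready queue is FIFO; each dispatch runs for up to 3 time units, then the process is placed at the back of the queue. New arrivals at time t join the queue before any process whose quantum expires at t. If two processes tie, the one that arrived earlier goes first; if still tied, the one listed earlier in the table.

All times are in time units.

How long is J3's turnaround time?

Gantt: | J1 0-3 | J2 3-6 | J3 6-9 | J1 9-12 | J2 12-15 | J3 15-18 | J1 18-20 | J2 20-23 | J3 23-26 | J2 26-29 | J3 29-32 | J2 32-35 | J3 35-36 | J2 36-37 |
Completion: J1=20  J2=37  J3=36
Turnaround (C−A): J1=20  J2=37  J3=36
Turnaround(J3) = completion − arrival = 36 − 0 = 36

36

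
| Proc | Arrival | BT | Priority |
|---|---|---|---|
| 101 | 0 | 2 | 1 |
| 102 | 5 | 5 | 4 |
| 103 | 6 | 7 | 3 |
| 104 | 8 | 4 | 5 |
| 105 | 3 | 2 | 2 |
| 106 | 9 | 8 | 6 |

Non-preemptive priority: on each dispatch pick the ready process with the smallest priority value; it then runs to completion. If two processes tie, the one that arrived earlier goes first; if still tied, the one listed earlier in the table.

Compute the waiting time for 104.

Timeline: | 101 0-2 | idle 2-3 | 105 3-5 | 102 5-10 | 103 10-17 | 104 17-21 | 106 21-29 |
Completion: 101=2  102=10  103=17  104=21  105=5  106=29
Turnaround (C−A): 101=2  102=5  103=11  104=13  105=2  106=20
Waiting(104) = turnaround − burst = 13 − 4 = 9

9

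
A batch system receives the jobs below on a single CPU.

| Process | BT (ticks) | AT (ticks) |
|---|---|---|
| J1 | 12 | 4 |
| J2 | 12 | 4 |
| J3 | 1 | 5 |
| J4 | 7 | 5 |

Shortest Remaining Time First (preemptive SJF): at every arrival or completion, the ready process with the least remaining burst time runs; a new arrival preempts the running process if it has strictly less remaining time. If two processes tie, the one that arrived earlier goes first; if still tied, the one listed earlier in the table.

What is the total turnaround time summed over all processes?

61

Gantt: | idle 0-4 | J1 4-5 | J3 5-6 | J4 6-13 | J1 13-24 | J2 24-36 |
Completion: J1=24  J2=36  J3=6  J4=13
Turnaround (C−A): J1=20  J2=32  J3=1  J4=8
Turnaround = completion − arrival: J1=20, J2=32, J3=1, J4=8
Total turnaround = 20 + 32 + 1 + 8 = 61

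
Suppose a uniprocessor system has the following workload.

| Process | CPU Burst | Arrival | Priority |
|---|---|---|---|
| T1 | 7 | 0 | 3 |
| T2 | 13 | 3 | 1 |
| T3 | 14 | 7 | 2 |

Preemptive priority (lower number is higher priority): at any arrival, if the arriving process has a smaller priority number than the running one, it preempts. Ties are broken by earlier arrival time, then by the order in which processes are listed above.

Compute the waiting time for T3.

9

Gantt: | T1 0-3 | T2 3-16 | T3 16-30 | T1 30-34 |
Completion: T1=34  T2=16  T3=30
Waiting(T3) = turnaround − burst = 23 − 14 = 9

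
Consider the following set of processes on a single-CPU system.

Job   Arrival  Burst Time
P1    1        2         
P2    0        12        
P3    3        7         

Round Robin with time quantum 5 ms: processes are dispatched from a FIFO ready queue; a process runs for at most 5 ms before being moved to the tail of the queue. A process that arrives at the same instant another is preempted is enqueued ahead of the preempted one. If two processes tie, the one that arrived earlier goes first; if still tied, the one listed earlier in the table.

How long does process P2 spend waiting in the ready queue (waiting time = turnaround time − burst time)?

9

Gantt: | P2 0-5 | P1 5-7 | P3 7-12 | P2 12-17 | P3 17-19 | P2 19-21 |
Completion: P1=7  P2=21  P3=19
Turnaround (C−A): P1=6  P2=21  P3=16
Waiting(P2) = turnaround − burst = 21 − 12 = 9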